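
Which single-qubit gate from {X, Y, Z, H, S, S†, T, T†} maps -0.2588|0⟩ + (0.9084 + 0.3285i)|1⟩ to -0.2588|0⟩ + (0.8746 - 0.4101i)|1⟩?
T†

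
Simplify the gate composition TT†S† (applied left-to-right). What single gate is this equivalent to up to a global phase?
S†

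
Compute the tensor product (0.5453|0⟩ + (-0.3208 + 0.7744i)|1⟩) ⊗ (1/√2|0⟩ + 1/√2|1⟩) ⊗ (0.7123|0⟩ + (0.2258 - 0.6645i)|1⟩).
0.2747|000⟩ + (0.08707 - 0.2562i)|001⟩ + 0.2747|010⟩ + (0.08707 - 0.2562i)|011⟩ + (-0.1616 + 0.39i)|100⟩ + (0.3126 + 0.2744i)|101⟩ + (-0.1616 + 0.39i)|110⟩ + (0.3126 + 0.2744i)|111⟩

amp(|b₁b₂…⟩) = product of the factor amplitudes for bits b₁, b₂, …; only kets whose every factor amplitude is nonzero survive.
|000⟩: (0.5453)(1/√2)(0.7123) = 0.2747
|001⟩: (0.5453)(1/√2)(0.2258 - 0.6645i) = (0.08707 - 0.2562i)
|010⟩: (0.5453)(1/√2)(0.7123) = 0.2747
|011⟩: (0.5453)(1/√2)(0.2258 - 0.6645i) = (0.08707 - 0.2562i)
|100⟩: (-0.3208 + 0.7744i)(1/√2)(0.7123) = (-0.1616 + 0.39i)
|101⟩: (-0.3208 + 0.7744i)(1/√2)(0.2258 - 0.6645i) = (0.3126 + 0.2744i)
|110⟩: (-0.3208 + 0.7744i)(1/√2)(0.7123) = (-0.1616 + 0.39i)
|111⟩: (-0.3208 + 0.7744i)(1/√2)(0.2258 - 0.6645i) = (0.3126 + 0.2744i)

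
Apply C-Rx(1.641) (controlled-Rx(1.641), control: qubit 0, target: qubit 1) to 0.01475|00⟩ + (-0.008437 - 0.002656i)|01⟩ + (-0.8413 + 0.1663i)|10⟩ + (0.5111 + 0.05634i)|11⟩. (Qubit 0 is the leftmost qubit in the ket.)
0.01475|00⟩ + (-0.008437 - 0.002656i)|01⟩ + (-0.5324 - 0.2605i)|10⟩ + (0.4701 + 0.6538i)|11⟩

C-Rx(1.641) leaves the control-|0⟩ kets |00⟩, |01⟩ unchanged and applies Rx(1.641) to qubit 1 on the control-|1⟩ pair (|10⟩, |11⟩).
Rx(1.641) = [[cos(θ/2), −i·sin(θ/2)], [−i·sin(θ/2), cos(θ/2)]]; θ = 1.641, cos(θ/2) ≈ 0.681856, sin(θ/2) ≈ 0.731487.
With a = amp(|10⟩) = (-0.8413 + 0.1663i) and b = amp(|11⟩) = (0.5111 + 0.05634i):
new amp(|10⟩) = (0.681856)·a + (-0.731487i)·b = (-0.5324 - 0.2605i)
new amp(|11⟩) = (-0.731487i)·a + (0.681856)·b = (0.4701 + 0.6538i)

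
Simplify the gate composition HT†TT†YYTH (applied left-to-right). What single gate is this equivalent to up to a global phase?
I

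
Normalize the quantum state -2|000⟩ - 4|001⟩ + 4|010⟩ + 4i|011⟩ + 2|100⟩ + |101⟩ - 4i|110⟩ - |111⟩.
-0.2325|000⟩ - 0.465|001⟩ + 0.465|010⟩ + 0.465i|011⟩ + 0.2325|100⟩ + 0.1162|101⟩ - 0.465i|110⟩ - 0.1162|111⟩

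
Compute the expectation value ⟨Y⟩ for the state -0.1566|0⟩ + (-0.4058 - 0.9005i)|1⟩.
0.282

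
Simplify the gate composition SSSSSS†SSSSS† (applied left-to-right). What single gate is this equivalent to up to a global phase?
S†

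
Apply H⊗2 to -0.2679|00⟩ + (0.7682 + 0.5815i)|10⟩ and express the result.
(0.2502 + 0.2908i)|00⟩ + (0.2502 + 0.2908i)|01⟩ + (-0.5181 - 0.2908i)|10⟩ + (-0.5181 - 0.2908i)|11⟩

H⊗2 gives amp(|y⟩) = (1/2) Σ_x (−1)^(x·y) amp(|x⟩), where x·y is the number of positions in which both x and y have a 1.
|00⟩: (-0.2679 + (0.7682 + 0.5815i))/2 = (0.2502 + 0.2908i)
|01⟩: (-0.2679 + (0.7682 + 0.5815i))/2 = (0.2502 + 0.2908i)
|10⟩: (-0.2679 - (0.7682 + 0.5815i))/2 = (-0.5181 - 0.2908i)
|11⟩: (-0.2679 - (0.7682 + 0.5815i))/2 = (-0.5181 - 0.2908i)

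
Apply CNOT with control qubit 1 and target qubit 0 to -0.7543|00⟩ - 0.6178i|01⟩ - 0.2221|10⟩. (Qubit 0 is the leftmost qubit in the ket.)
-0.7543|00⟩ - 0.2221|10⟩ - 0.6178i|11⟩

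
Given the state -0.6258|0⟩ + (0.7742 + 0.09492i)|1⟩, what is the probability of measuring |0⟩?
0.3916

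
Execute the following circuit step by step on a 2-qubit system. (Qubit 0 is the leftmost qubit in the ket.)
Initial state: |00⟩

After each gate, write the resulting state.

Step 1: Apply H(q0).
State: 1/√2|00⟩ + 1/√2|10⟩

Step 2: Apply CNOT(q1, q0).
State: 1/√2|00⟩ + 1/√2|10⟩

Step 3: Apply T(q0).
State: 1/√2|00⟩ + (1/2 + (1/2)i)|10⟩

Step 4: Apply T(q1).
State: 1/√2|00⟩ + (1/2 + (1/2)i)|10⟩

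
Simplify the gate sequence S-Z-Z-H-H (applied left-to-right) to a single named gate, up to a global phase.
S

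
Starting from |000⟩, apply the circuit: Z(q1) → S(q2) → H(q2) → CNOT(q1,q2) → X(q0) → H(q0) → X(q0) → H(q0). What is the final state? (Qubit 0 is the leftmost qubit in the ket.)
-1/√2|100⟩ - 1/√2|101⟩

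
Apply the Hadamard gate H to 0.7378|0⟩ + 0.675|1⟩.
0.999|0⟩ + 0.04441|1⟩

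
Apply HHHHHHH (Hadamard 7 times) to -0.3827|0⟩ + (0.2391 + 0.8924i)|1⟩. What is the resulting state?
(-0.1015 + 0.631i)|0⟩ + (-0.4397 - 0.631i)|1⟩

H² = I, so H^7 = H: a single Hadamard. With (a, b) = (-0.3827, (0.2391 + 0.8924i)), H gives ((a + b)/√2, (a − b)/√2) = ((-0.1015 + 0.631i), (-0.4397 - 0.631i)).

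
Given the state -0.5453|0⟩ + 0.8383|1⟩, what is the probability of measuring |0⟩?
0.2974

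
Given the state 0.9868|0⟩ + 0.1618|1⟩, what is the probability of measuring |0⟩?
0.9738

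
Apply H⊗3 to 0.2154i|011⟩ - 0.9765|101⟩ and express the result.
(-0.3452 + 0.07616i)|000⟩ + (0.3452 - 0.07616i)|001⟩ + (-0.3452 - 0.07616i)|010⟩ + (0.3452 + 0.07616i)|011⟩ + (0.3452 + 0.07616i)|100⟩ + (-0.3452 - 0.07616i)|101⟩ + (0.3452 - 0.07616i)|110⟩ + (-0.3452 + 0.07616i)|111⟩

H⊗3 gives amp(|y⟩) = (1/2√2) Σ_x (−1)^(x·y) amp(|x⟩), where x·y is the number of positions in which both x and y have a 1.
|000⟩: (0.2154i - 0.9765)/(2√2) = (-0.3452 + 0.07616i)
|001⟩: (-0.2154i + 0.9765)/(2√2) = (0.3452 - 0.07616i)
|010⟩: (-0.2154i - 0.9765)/(2√2) = (-0.3452 - 0.07616i)
|011⟩: (0.2154i + 0.9765)/(2√2) = (0.3452 + 0.07616i)
|100⟩: (0.2154i + 0.9765)/(2√2) = (0.3452 + 0.07616i)
|101⟩: (-0.2154i - 0.9765)/(2√2) = (-0.3452 - 0.07616i)
|110⟩: (-0.2154i + 0.9765)/(2√2) = (0.3452 - 0.07616i)
|111⟩: (0.2154i - 0.9765)/(2√2) = (-0.3452 + 0.07616i)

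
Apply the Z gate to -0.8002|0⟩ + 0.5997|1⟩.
-0.8002|0⟩ - 0.5997|1⟩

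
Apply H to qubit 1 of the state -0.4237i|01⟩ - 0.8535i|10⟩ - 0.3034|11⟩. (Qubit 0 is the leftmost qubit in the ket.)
-0.2996i|00⟩ + 0.2996i|01⟩ + (-0.2145 - 0.6035i)|10⟩ + (0.2145 - 0.6035i)|11⟩

H on qubit 1 mixes each pair of kets that differ only in qubit 1: amplitudes (a, b) of (|…0…⟩, |…1…⟩) become ((a + b)/√2, (a − b)/√2). Kets absent from the input have amplitude 0.
(|00⟩, |01⟩): (a, b) = (0, -0.4237i) → (-0.2996i, 0.2996i)
(|10⟩, |11⟩): (a, b) = (-0.8535i, -0.3034) → ((-0.2145 - 0.6035i), (0.2145 - 0.6035i))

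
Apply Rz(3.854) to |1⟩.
(-0.3487 + 0.9372i)|1⟩

Rz(3.854) = [[e^(−iθ/2), 0], [0, e^(iθ/2)]] with e^(±iθ/2) = cos(θ/2) ± i·sin(θ/2); θ = 3.854, cos(θ/2) ≈ -0.348719, sin(θ/2) ≈ 0.937227.
With a = amp(|0⟩) = 0 and b = amp(|1⟩) = 1:
new amp(|0⟩) = (-0.348719 - 0.937227i)·a = 0
new amp(|1⟩) = (-0.348719 + 0.937227i)·b = (-0.3487 + 0.9372i)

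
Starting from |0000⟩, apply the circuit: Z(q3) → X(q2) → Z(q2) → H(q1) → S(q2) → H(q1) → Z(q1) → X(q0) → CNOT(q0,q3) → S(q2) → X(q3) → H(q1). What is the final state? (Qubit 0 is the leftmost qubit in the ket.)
1/√2|1010⟩ + 1/√2|1110⟩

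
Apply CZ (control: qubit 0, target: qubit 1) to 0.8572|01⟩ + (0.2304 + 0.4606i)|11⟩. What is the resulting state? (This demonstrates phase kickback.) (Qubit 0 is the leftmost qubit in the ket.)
0.8572|01⟩ + (-0.2304 - 0.4606i)|11⟩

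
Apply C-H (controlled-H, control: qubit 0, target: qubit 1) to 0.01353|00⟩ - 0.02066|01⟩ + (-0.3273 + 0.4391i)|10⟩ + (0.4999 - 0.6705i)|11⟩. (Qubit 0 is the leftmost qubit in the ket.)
0.01353|00⟩ - 0.02066|01⟩ + (0.122 - 0.1636i)|10⟩ + (-0.5849 + 0.7846i)|11⟩

C-H leaves the control-|0⟩ kets |00⟩, |01⟩ unchanged and applies H to qubit 1 on the control-|1⟩ pair (|10⟩, |11⟩).
H = [[1/√2, 1/√2], [1/√2, -1/√2]].
With a = amp(|10⟩) = (-0.3273 + 0.4391i) and b = amp(|11⟩) = (0.4999 - 0.6705i):
new amp(|10⟩) = (1/√2)·a + (1/√2)·b = (0.122 - 0.1636i)
new amp(|11⟩) = (1/√2)·a + (-1/√2)·b = (-0.5849 + 0.7846i)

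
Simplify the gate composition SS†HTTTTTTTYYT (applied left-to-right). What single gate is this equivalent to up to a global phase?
H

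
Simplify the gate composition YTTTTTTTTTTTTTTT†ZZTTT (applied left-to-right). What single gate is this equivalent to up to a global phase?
Y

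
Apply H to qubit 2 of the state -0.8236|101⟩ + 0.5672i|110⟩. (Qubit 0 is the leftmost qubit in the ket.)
-0.5824|100⟩ + 0.5824|101⟩ + 0.4011i|110⟩ + 0.4011i|111⟩

H on qubit 2 mixes each pair of kets that differ only in qubit 2: amplitudes (a, b) of (|…0…⟩, |…1…⟩) become ((a + b)/√2, (a − b)/√2). Kets absent from the input have amplitude 0.
(|100⟩, |101⟩): (a, b) = (0, -0.8236) → (-0.5824, 0.5824)
(|110⟩, |111⟩): (a, b) = (0.5672i, 0) → (0.4011i, 0.4011i)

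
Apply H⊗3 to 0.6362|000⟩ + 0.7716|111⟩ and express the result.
0.4977|000⟩ - 0.04787|001⟩ - 0.04787|010⟩ + 0.4977|011⟩ - 0.04787|100⟩ + 0.4977|101⟩ + 0.4977|110⟩ - 0.04787|111⟩

H⊗3 gives amp(|y⟩) = (1/2√2) Σ_x (−1)^(x·y) amp(|x⟩), where x·y is the number of positions in which both x and y have a 1.
|000⟩: (0.6362 + 0.7716)/(2√2) = 0.4977
|001⟩: (0.6362 - 0.7716)/(2√2) = -0.04787
|010⟩: (0.6362 - 0.7716)/(2√2) = -0.04787
|011⟩: (0.6362 + 0.7716)/(2√2) = 0.4977
|100⟩: (0.6362 - 0.7716)/(2√2) = -0.04787
|101⟩: (0.6362 + 0.7716)/(2√2) = 0.4977
|110⟩: (0.6362 + 0.7716)/(2√2) = 0.4977
|111⟩: (0.6362 - 0.7716)/(2√2) = -0.04787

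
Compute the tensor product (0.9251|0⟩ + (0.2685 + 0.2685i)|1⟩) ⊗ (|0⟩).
0.9251|00⟩ + (0.2685 + 0.2685i)|10⟩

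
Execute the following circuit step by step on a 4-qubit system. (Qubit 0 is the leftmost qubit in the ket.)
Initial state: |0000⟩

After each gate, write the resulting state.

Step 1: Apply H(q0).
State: 1/√2|0000⟩ + 1/√2|1000⟩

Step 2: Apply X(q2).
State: 1/√2|0010⟩ + 1/√2|1010⟩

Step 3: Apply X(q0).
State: 1/√2|0010⟩ + 1/√2|1010⟩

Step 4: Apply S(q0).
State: 1/√2|0010⟩ + (1/√2)i|1010⟩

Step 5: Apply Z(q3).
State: 1/√2|0010⟩ + (1/√2)i|1010⟩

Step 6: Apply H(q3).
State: 1/2|0010⟩ + 1/2|0011⟩ + (1/2)i|1010⟩ + (1/2)i|1011⟩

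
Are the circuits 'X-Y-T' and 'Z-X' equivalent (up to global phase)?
No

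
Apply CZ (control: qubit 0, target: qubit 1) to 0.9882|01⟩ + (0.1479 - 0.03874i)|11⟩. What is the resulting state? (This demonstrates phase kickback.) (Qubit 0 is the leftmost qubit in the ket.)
0.9882|01⟩ + (-0.1479 + 0.03874i)|11⟩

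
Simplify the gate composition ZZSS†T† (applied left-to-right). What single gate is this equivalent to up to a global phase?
T†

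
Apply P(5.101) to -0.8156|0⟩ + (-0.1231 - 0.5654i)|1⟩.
-0.8156|0⟩ + (-0.5699 - 0.1003i)|1⟩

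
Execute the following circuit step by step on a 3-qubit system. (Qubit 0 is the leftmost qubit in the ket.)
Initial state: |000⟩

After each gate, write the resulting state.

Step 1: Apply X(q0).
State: |100⟩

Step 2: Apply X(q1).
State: |110⟩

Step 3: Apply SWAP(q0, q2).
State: |011⟩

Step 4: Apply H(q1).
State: 1/√2|001⟩ - 1/√2|011⟩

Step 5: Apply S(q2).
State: (1/√2)i|001⟩ - (1/√2)i|011⟩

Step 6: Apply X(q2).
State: (1/√2)i|000⟩ - (1/√2)i|010⟩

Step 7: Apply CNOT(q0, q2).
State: (1/√2)i|000⟩ - (1/√2)i|010⟩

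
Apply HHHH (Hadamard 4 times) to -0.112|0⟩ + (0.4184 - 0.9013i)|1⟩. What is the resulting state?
-0.112|0⟩ + (0.4184 - 0.9013i)|1⟩

H² = I, so an even number of Hadamards cancels: H^4 = I and the state is unchanged.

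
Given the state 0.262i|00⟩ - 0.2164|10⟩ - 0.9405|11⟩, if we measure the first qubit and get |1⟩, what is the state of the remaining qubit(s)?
-0.2242|0⟩ - 0.9745|1⟩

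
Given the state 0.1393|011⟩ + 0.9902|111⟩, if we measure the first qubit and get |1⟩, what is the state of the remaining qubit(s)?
|11⟩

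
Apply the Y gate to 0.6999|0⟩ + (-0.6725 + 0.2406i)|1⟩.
(0.2406 + 0.6725i)|0⟩ + 0.6999i|1⟩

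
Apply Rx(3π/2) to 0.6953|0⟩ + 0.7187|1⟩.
(-0.4917 - 0.5082i)|0⟩ + (-0.5082 - 0.4917i)|1⟩

Rx(3π/2) = [[cos(θ/2), −i·sin(θ/2)], [−i·sin(θ/2), cos(θ/2)]]; θ = 3π/2, cos(θ/2) ≈ -0.707107, sin(θ/2) ≈ 0.707107.
With a = amp(|0⟩) = 0.6953 and b = amp(|1⟩) = 0.7187:
new amp(|0⟩) = (-0.707107)·a + (-0.707107i)·b = (-0.4917 - 0.5082i)
new amp(|1⟩) = (-0.707107i)·a + (-0.707107)·b = (-0.5082 - 0.4917i)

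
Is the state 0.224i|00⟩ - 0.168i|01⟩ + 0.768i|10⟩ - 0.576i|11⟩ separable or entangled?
Separable

Writing the state as a|00⟩ + b|01⟩ + c|10⟩ + d|11⟩, it is a product state iff ad − bc = 0.
Here (a, b, c, d) = (0.224i, -0.168i, 0.768i, -0.576i): ad − bc = (0.224i)(-0.576i) − (-0.168i)(0.768i) = 0, so the state is separable.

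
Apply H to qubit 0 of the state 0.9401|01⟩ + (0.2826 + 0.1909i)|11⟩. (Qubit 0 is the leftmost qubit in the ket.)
(0.8646 + 0.135i)|01⟩ + (0.4649 - 0.135i)|11⟩

H on qubit 0 mixes each pair of kets that differ only in qubit 0: amplitudes (a, b) of (|…0…⟩, |…1…⟩) become ((a + b)/√2, (a − b)/√2). Kets absent from the input have amplitude 0.
(|01⟩, |11⟩): (a, b) = (0.9401, (0.2826 + 0.1909i)) → ((0.8646 + 0.135i), (0.4649 - 0.135i))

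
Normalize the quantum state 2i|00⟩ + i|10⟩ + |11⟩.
0.8165i|00⟩ + (1/√6)i|10⟩ + 1/√6|11⟩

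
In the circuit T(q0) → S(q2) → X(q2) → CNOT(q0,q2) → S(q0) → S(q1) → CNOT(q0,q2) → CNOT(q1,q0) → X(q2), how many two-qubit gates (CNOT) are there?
3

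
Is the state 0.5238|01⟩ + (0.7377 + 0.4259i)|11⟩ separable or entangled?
Separable

Writing the state as a|00⟩ + b|01⟩ + c|10⟩ + d|11⟩, it is a product state iff ad − bc = 0.
Here (a, b, c, d) = (0, 0.5238, 0, (0.7377 + 0.4259i)): ad − bc = (0)(0.7377 + 0.4259i) − (0.5238)(0) = 0, so the state is separable.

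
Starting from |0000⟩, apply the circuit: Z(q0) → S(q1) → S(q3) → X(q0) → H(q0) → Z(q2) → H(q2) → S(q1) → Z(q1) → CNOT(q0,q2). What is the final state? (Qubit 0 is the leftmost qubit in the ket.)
1/2|0000⟩ + 1/2|0010⟩ - 1/2|1000⟩ - 1/2|1010⟩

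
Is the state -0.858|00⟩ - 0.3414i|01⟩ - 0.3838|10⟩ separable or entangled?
Entangled

Writing the state as a|00⟩ + b|01⟩ + c|10⟩ + d|11⟩, it is a product state iff ad − bc = 0.
Here (a, b, c, d) = (-0.858, -0.3414i, -0.3838, 0): ad − bc = (-0.858)(0) − (-0.3414i)(-0.3838) = -0.131i ≠ 0, so the state is entangled.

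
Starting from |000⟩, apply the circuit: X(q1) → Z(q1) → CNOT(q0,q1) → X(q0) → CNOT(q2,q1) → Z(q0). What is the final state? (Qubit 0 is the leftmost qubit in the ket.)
|110⟩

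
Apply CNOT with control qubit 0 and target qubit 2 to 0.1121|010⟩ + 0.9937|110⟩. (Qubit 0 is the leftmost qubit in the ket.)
0.1121|010⟩ + 0.9937|111⟩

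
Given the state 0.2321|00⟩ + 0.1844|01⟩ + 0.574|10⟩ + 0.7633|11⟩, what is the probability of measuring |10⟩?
0.3295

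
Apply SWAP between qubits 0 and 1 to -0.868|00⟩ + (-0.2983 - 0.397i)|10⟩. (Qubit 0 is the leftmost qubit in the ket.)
-0.868|00⟩ + (-0.2983 - 0.397i)|01⟩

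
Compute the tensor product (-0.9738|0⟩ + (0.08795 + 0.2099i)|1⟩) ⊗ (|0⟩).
-0.9738|00⟩ + (0.08795 + 0.2099i)|10⟩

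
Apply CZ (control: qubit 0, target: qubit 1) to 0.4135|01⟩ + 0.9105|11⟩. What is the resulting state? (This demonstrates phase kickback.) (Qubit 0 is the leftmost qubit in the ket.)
0.4135|01⟩ - 0.9105|11⟩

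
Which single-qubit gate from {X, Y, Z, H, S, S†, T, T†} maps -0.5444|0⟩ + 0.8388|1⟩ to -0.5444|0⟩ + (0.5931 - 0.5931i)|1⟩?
T†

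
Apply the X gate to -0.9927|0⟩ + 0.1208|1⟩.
0.1208|0⟩ - 0.9927|1⟩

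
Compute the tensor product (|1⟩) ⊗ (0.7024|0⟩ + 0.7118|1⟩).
0.7024|10⟩ + 0.7118|11⟩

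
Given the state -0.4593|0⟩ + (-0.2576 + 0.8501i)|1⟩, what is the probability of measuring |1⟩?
0.789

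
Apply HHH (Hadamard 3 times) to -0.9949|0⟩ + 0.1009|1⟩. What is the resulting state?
-0.6322|0⟩ - 0.7748|1⟩

H² = I, so H^3 = H: a single Hadamard. With (a, b) = (-0.9949, 0.1009), H gives ((a + b)/√2, (a − b)/√2) = (-0.6322, -0.7748).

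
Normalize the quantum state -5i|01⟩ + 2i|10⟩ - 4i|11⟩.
-0.7454i|01⟩ + 0.2981i|10⟩ - 0.5963i|11⟩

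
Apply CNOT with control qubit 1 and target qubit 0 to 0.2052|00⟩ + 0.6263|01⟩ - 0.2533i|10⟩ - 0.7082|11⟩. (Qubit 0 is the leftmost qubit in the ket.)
0.2052|00⟩ - 0.7082|01⟩ - 0.2533i|10⟩ + 0.6263|11⟩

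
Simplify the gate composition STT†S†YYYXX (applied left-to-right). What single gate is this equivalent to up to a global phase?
Y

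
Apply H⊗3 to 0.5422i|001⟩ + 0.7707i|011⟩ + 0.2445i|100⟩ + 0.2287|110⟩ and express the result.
(0.08086 + 0.5506i)|000⟩ + (0.08086 - 0.3777i)|001⟩ + (-0.08086 + 0.005657i)|010⟩ + (-0.08086 + 0.1672i)|011⟩ + (-0.08086 + 0.3777i)|100⟩ + (-0.08086 - 0.5506i)|101⟩ + (0.08086 - 0.1672i)|110⟩ + (0.08086 - 0.005657i)|111⟩

H⊗3 gives amp(|y⟩) = (1/2√2) Σ_x (−1)^(x·y) amp(|x⟩), where x·y is the number of positions in which both x and y have a 1.
|000⟩: (0.5422i + 0.7707i + 0.2445i + 0.2287)/(2√2) = (0.08086 + 0.5506i)
|001⟩: (-0.5422i - 0.7707i + 0.2445i + 0.2287)/(2√2) = (0.08086 - 0.3777i)
|010⟩: (0.5422i - 0.7707i + 0.2445i - 0.2287)/(2√2) = (-0.08086 + 0.005657i)
|011⟩: (-0.5422i + 0.7707i + 0.2445i - 0.2287)/(2√2) = (-0.08086 + 0.1672i)
|100⟩: (0.5422i + 0.7707i - 0.2445i - 0.2287)/(2√2) = (-0.08086 + 0.3777i)
|101⟩: (-0.5422i - 0.7707i - 0.2445i - 0.2287)/(2√2) = (-0.08086 - 0.5506i)
|110⟩: (0.5422i - 0.7707i - 0.2445i + 0.2287)/(2√2) = (0.08086 - 0.1672i)
|111⟩: (-0.5422i + 0.7707i - 0.2445i + 0.2287)/(2√2) = (0.08086 - 0.005657i)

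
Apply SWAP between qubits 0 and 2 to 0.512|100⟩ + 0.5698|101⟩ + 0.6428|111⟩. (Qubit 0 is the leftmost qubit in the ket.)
0.512|001⟩ + 0.5698|101⟩ + 0.6428|111⟩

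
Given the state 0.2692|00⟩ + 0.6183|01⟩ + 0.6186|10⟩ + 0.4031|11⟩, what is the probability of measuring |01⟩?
0.3823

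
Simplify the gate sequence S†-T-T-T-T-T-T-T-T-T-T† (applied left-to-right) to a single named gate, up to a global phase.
S†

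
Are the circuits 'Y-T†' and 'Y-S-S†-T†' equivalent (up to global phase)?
Yes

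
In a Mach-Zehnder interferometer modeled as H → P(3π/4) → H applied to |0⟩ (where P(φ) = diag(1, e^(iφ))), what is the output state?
(0.1464 + (1/√8)i)|0⟩ + (0.8536 - (1/√8)i)|1⟩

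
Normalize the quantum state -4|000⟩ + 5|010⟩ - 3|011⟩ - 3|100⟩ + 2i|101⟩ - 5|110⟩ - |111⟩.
-0.424|000⟩ + 0.53|010⟩ - 0.318|011⟩ - 0.318|100⟩ + 0.212i|101⟩ - 0.53|110⟩ - 0.106|111⟩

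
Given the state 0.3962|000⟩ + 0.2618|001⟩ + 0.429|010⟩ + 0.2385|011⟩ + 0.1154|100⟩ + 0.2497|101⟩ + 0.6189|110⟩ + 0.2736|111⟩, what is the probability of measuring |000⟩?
0.157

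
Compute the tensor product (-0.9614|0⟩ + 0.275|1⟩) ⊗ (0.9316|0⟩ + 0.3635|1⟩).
-0.8956|00⟩ - 0.3495|01⟩ + 0.2562|10⟩ + 0.09996|11⟩

amp(|b₁b₂…⟩) = product of the factor amplitudes for bits b₁, b₂, …; only kets whose every factor amplitude is nonzero survive.
|00⟩: (-0.9614)(0.9316) = -0.8956
|01⟩: (-0.9614)(0.3635) = -0.3495
|10⟩: (0.275)(0.9316) = 0.2562
|11⟩: (0.275)(0.3635) = 0.09996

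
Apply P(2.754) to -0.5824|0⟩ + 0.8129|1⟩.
-0.5824|0⟩ + (-0.7526 + 0.3072i)|1⟩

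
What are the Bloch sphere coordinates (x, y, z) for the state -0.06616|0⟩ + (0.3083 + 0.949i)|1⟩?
(-0.04079, -0.1256, -0.9913)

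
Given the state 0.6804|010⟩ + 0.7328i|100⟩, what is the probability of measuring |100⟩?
0.537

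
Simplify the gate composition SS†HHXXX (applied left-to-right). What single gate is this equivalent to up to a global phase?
X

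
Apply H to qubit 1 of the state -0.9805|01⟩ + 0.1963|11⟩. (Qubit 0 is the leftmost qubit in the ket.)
-0.6933|00⟩ + 0.6933|01⟩ + 0.1388|10⟩ - 0.1388|11⟩

H on qubit 1 mixes each pair of kets that differ only in qubit 1: amplitudes (a, b) of (|…0…⟩, |…1…⟩) become ((a + b)/√2, (a − b)/√2). Kets absent from the input have amplitude 0.
(|00⟩, |01⟩): (a, b) = (0, -0.9805) → (-0.6933, 0.6933)
(|10⟩, |11⟩): (a, b) = (0, 0.1963) → (0.1388, -0.1388)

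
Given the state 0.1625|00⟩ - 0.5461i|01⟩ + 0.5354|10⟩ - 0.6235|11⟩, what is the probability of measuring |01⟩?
0.2982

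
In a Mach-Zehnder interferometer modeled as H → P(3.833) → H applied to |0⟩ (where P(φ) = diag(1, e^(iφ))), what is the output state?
(0.1148 - 0.3188i)|0⟩ + (0.8852 + 0.3188i)|1⟩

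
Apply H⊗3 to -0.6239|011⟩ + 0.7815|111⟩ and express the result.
0.05572|000⟩ - 0.05572|001⟩ - 0.05572|010⟩ + 0.05572|011⟩ - 0.4969|100⟩ + 0.4969|101⟩ + 0.4969|110⟩ - 0.4969|111⟩

H⊗3 gives amp(|y⟩) = (1/2√2) Σ_x (−1)^(x·y) amp(|x⟩), where x·y is the number of positions in which both x and y have a 1.
|000⟩: (-0.6239 + 0.7815)/(2√2) = 0.05572
|001⟩: (0.6239 - 0.7815)/(2√2) = -0.05572
|010⟩: (0.6239 - 0.7815)/(2√2) = -0.05572
|011⟩: (-0.6239 + 0.7815)/(2√2) = 0.05572
|100⟩: (-0.6239 - 0.7815)/(2√2) = -0.4969
|101⟩: (0.6239 + 0.7815)/(2√2) = 0.4969
|110⟩: (0.6239 + 0.7815)/(2√2) = 0.4969
|111⟩: (-0.6239 - 0.7815)/(2√2) = -0.4969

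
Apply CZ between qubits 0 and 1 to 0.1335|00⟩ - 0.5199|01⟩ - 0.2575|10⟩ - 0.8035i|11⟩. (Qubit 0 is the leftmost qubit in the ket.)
0.1335|00⟩ - 0.5199|01⟩ - 0.2575|10⟩ + 0.8035i|11⟩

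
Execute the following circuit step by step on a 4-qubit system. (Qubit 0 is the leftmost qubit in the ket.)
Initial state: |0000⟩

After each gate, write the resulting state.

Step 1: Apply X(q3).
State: |0001⟩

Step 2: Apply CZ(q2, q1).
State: |0001⟩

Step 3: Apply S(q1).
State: |0001⟩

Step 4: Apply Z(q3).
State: -|0001⟩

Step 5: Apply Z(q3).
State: |0001⟩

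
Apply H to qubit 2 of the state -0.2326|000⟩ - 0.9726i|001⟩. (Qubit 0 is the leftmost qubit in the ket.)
(-0.1645 - 0.6877i)|000⟩ + (-0.1645 + 0.6877i)|001⟩

H on qubit 2 mixes each pair of kets that differ only in qubit 2: amplitudes (a, b) of (|…0…⟩, |…1…⟩) become ((a + b)/√2, (a − b)/√2). Kets absent from the input have amplitude 0.
(|000⟩, |001⟩): (a, b) = (-0.2326, -0.9726i) → ((-0.1645 - 0.6877i), (-0.1645 + 0.6877i))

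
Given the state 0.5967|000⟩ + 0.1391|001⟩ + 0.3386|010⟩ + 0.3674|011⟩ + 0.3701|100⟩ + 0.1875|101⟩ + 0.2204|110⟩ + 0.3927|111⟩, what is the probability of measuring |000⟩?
0.3561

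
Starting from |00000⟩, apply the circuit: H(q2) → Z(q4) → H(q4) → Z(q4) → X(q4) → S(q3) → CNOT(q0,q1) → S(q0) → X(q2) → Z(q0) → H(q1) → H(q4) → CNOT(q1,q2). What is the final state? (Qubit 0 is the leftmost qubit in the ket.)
-1/2|00001⟩ - 1/2|00101⟩ - 1/2|01001⟩ - 1/2|01101⟩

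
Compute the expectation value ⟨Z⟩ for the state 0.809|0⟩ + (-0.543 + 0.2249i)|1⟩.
0.3091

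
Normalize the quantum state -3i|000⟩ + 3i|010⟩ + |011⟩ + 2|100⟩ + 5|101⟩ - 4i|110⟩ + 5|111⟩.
-0.318i|000⟩ + 0.318i|010⟩ + 0.106|011⟩ + 0.212|100⟩ + 0.53|101⟩ - 0.424i|110⟩ + 0.53|111⟩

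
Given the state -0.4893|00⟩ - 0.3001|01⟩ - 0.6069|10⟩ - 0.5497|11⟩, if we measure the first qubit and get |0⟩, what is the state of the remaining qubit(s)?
-0.8524|0⟩ - 0.5228|1⟩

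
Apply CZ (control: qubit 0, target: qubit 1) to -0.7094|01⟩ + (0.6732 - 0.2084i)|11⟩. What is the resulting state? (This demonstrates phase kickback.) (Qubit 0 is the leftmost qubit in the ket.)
-0.7094|01⟩ + (-0.6732 + 0.2084i)|11⟩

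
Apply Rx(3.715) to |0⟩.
-0.2828|0⟩ - 0.9592i|1⟩

Rx(3.715) = [[cos(θ/2), −i·sin(θ/2)], [−i·sin(θ/2), cos(θ/2)]]; θ = 3.715, cos(θ/2) ≈ -0.282792, sin(θ/2) ≈ 0.959181.
With a = amp(|0⟩) = 1 and b = amp(|1⟩) = 0:
new amp(|0⟩) = (-0.282792)·a + (-0.959181i)·b = -0.2828
new amp(|1⟩) = (-0.959181i)·a + (-0.282792)·b = -0.9592i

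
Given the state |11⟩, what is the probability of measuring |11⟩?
1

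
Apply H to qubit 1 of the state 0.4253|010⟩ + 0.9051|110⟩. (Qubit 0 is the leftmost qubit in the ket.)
0.3007|000⟩ - 0.3007|010⟩ + 0.64|100⟩ - 0.64|110⟩

H on qubit 1 mixes each pair of kets that differ only in qubit 1: amplitudes (a, b) of (|…0…⟩, |…1…⟩) become ((a + b)/√2, (a − b)/√2). Kets absent from the input have amplitude 0.
(|000⟩, |010⟩): (a, b) = (0, 0.4253) → (0.3007, -0.3007)
(|100⟩, |110⟩): (a, b) = (0, 0.9051) → (0.64, -0.64)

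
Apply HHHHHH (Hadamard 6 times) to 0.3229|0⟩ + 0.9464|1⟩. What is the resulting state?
0.3229|0⟩ + 0.9464|1⟩

H² = I, so an even number of Hadamards cancels: H^6 = I and the state is unchanged.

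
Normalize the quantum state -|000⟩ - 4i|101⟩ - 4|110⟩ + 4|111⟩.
-0.1429|000⟩ - 0.5714i|101⟩ - 0.5714|110⟩ + 0.5714|111⟩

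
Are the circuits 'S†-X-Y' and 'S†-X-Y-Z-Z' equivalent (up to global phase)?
Yes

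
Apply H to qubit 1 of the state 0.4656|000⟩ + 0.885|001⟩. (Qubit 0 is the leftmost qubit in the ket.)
0.3292|000⟩ + 0.6258|001⟩ + 0.3292|010⟩ + 0.6258|011⟩

H on qubit 1 mixes each pair of kets that differ only in qubit 1: amplitudes (a, b) of (|…0…⟩, |…1…⟩) become ((a + b)/√2, (a − b)/√2). Kets absent from the input have amplitude 0.
(|000⟩, |010⟩): (a, b) = (0.4656, 0) → (0.3292, 0.3292)
(|001⟩, |011⟩): (a, b) = (0.885, 0) → (0.6258, 0.6258)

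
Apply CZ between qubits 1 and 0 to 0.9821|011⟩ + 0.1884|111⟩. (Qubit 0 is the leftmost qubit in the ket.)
0.9821|011⟩ - 0.1884|111⟩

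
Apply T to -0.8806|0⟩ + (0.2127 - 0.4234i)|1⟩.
-0.8806|0⟩ + (0.4498 - 0.149i)|1⟩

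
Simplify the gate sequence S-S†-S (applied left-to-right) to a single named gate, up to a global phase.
S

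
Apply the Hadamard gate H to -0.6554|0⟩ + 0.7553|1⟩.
0.07064|0⟩ - 0.9975|1⟩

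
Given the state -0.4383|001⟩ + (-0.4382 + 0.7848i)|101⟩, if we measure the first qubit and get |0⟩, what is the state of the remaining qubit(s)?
-|01⟩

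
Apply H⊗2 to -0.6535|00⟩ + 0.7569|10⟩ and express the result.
0.0517|00⟩ + 0.0517|01⟩ - 0.7052|10⟩ - 0.7052|11⟩

H⊗2 gives amp(|y⟩) = (1/2) Σ_x (−1)^(x·y) amp(|x⟩), where x·y is the number of positions in which both x and y have a 1.
|00⟩: (-0.6535 + 0.7569)/2 = 0.0517
|01⟩: (-0.6535 + 0.7569)/2 = 0.0517
|10⟩: (-0.6535 - 0.7569)/2 = -0.7052
|11⟩: (-0.6535 - 0.7569)/2 = -0.7052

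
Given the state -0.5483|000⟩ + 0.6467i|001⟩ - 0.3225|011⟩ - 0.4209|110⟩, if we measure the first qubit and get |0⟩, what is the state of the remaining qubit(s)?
-0.6044|00⟩ + 0.7129i|01⟩ - 0.3555|11⟩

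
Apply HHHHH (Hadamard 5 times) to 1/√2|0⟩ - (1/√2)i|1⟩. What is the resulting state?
(1/2 - (1/2)i)|0⟩ + (1/2 + (1/2)i)|1⟩

H² = I, so H^5 = H: a single Hadamard. With (a, b) = (1/√2, -(1/√2)i), H gives ((a + b)/√2, (a − b)/√2) = ((1/2 - (1/2)i), (1/2 + (1/2)i)).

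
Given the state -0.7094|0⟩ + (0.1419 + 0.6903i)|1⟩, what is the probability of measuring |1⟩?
0.4966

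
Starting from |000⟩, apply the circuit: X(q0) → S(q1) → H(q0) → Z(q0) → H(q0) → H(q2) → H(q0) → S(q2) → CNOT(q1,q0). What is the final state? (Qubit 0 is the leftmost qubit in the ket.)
1/2|000⟩ + (1/2)i|001⟩ + 1/2|100⟩ + (1/2)i|101⟩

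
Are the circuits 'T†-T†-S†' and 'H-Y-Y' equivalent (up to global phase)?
No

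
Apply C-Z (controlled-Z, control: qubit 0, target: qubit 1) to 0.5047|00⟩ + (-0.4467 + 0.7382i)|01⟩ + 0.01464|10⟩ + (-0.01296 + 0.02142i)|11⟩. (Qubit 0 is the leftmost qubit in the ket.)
0.5047|00⟩ + (-0.4467 + 0.7382i)|01⟩ + 0.01464|10⟩ + (0.01296 - 0.02142i)|11⟩

C-Z leaves the control-|0⟩ kets |00⟩, |01⟩ unchanged and applies Z to qubit 1 on the control-|1⟩ pair (|10⟩, |11⟩).
Z = [[1, 0], [0, -1]].
With a = amp(|10⟩) = 0.01464 and b = amp(|11⟩) = (-0.01296 + 0.02142i):
new amp(|10⟩) = (1)·a = 0.01464
new amp(|11⟩) = (-1)·b = (0.01296 - 0.02142i)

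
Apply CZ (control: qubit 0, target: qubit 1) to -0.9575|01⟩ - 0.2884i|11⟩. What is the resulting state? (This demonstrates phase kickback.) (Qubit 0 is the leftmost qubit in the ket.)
-0.9575|01⟩ + 0.2884i|11⟩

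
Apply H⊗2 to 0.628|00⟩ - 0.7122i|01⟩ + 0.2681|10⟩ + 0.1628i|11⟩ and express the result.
(0.4481 - 0.2747i)|00⟩ + (0.4481 + 0.2747i)|01⟩ + (0.18 - 0.4375i)|10⟩ + (0.18 + 0.4375i)|11⟩

H⊗2 gives amp(|y⟩) = (1/2) Σ_x (−1)^(x·y) amp(|x⟩), where x·y is the number of positions in which both x and y have a 1.
|00⟩: (0.628 - 0.7122i + 0.2681 + 0.1628i)/2 = (0.4481 - 0.2747i)
|01⟩: (0.628 + 0.7122i + 0.2681 - 0.1628i)/2 = (0.4481 + 0.2747i)
|10⟩: (0.628 - 0.7122i - 0.2681 - 0.1628i)/2 = (0.18 - 0.4375i)
|11⟩: (0.628 + 0.7122i - 0.2681 + 0.1628i)/2 = (0.18 + 0.4375i)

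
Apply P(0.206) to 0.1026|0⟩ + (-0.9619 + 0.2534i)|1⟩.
0.1026|0⟩ + (-0.9934 + 0.05129i)|1⟩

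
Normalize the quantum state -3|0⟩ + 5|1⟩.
-0.5145|0⟩ + 0.8575|1⟩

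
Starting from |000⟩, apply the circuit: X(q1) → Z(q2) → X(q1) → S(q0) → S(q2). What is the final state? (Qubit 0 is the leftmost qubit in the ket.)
|000⟩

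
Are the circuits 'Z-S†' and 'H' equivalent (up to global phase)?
No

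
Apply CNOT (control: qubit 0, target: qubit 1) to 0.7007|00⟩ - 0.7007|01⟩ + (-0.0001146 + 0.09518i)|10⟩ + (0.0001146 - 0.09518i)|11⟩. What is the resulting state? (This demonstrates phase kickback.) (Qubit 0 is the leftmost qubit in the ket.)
0.7007|00⟩ - 0.7007|01⟩ + (0.0001146 - 0.09518i)|10⟩ + (-0.0001146 + 0.09518i)|11⟩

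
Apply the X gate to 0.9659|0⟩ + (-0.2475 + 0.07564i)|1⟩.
(-0.2475 + 0.07564i)|0⟩ + 0.9659|1⟩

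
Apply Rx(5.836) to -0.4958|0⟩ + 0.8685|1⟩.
(0.4835 - 0.1926i)|0⟩ + (-0.8469 + 0.1099i)|1⟩

Rx(5.836) = [[cos(θ/2), −i·sin(θ/2)], [−i·sin(θ/2), cos(θ/2)]]; θ = 5.836, cos(θ/2) ≈ -0.975107, sin(θ/2) ≈ 0.221734.
With a = amp(|0⟩) = -0.4958 and b = amp(|1⟩) = 0.8685:
new amp(|0⟩) = (-0.975107)·a + (-0.221734i)·b = (0.4835 - 0.1926i)
new amp(|1⟩) = (-0.221734i)·a + (-0.975107)·b = (-0.8469 + 0.1099i)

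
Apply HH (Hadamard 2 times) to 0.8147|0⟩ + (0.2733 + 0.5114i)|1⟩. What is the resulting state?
0.8147|0⟩ + (0.2733 + 0.5114i)|1⟩

H² = I, so an even number of Hadamards cancels: H^2 = I and the state is unchanged.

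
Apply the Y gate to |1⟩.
-i|0⟩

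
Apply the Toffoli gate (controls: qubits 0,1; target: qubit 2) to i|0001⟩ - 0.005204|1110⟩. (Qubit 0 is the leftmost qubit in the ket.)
i|0001⟩ - 0.005204|1100⟩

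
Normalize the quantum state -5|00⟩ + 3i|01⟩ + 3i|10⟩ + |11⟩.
-0.7538|00⟩ + 0.4523i|01⟩ + 0.4523i|10⟩ + 0.1508|11⟩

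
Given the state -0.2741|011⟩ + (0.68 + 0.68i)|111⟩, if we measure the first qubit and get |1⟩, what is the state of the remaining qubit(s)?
(1/√2 + (1/√2)i)|11⟩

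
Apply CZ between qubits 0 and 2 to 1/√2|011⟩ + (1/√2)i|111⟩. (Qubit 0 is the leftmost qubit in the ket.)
1/√2|011⟩ - (1/√2)i|111⟩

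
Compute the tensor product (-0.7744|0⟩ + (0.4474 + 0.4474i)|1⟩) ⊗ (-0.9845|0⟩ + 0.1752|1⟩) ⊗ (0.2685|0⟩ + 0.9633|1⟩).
0.2047|000⟩ + 0.7344|001⟩ - 0.03643|010⟩ - 0.1307|011⟩ + (-0.1183 - 0.1183i)|100⟩ + (-0.4243 - 0.4243i)|101⟩ + (0.02105 + 0.02105i)|110⟩ + (0.07551 + 0.07551i)|111⟩

amp(|b₁b₂…⟩) = product of the factor amplitudes for bits b₁, b₂, …; only kets whose every factor amplitude is nonzero survive.
|000⟩: (-0.7744)(-0.9845)(0.2685) = 0.2047
|001⟩: (-0.7744)(-0.9845)(0.9633) = 0.7344
|010⟩: (-0.7744)(0.1752)(0.2685) = -0.03643
|011⟩: (-0.7744)(0.1752)(0.9633) = -0.1307
|100⟩: (0.4474 + 0.4474i)(-0.9845)(0.2685) = (-0.1183 - 0.1183i)
|101⟩: (0.4474 + 0.4474i)(-0.9845)(0.9633) = (-0.4243 - 0.4243i)
|110⟩: (0.4474 + 0.4474i)(0.1752)(0.2685) = (0.02105 + 0.02105i)
|111⟩: (0.4474 + 0.4474i)(0.1752)(0.9633) = (0.07551 + 0.07551i)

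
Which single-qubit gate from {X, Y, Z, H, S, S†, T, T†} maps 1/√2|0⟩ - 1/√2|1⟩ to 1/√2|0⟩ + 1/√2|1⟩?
Z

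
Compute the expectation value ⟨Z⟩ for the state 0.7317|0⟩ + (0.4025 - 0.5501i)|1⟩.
0.07077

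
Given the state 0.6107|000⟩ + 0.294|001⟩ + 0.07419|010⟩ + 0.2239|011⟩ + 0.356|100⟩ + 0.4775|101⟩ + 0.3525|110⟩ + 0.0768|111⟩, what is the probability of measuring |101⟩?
0.228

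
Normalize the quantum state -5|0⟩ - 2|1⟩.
-0.9285|0⟩ - 0.3714|1⟩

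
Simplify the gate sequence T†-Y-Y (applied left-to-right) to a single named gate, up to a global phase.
T†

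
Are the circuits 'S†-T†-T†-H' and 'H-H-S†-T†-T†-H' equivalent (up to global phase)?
Yes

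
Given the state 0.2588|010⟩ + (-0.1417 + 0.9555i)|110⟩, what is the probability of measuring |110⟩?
0.9331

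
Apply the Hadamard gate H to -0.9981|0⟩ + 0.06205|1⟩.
-0.6619|0⟩ - 0.7496|1⟩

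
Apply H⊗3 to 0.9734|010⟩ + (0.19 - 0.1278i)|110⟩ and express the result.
(0.4113 - 0.04518i)|000⟩ + (0.4113 - 0.04518i)|001⟩ + (-0.4113 + 0.04518i)|010⟩ + (-0.4113 + 0.04518i)|011⟩ + (0.277 + 0.04518i)|100⟩ + (0.277 + 0.04518i)|101⟩ + (-0.277 - 0.04518i)|110⟩ + (-0.277 - 0.04518i)|111⟩

H⊗3 gives amp(|y⟩) = (1/2√2) Σ_x (−1)^(x·y) amp(|x⟩), where x·y is the number of positions in which both x and y have a 1.
|000⟩: (0.9734 + (0.19 - 0.1278i))/(2√2) = (0.4113 - 0.04518i)
|001⟩: (0.9734 + (0.19 - 0.1278i))/(2√2) = (0.4113 - 0.04518i)
|010⟩: (-0.9734 - (0.19 - 0.1278i))/(2√2) = (-0.4113 + 0.04518i)
|011⟩: (-0.9734 - (0.19 - 0.1278i))/(2√2) = (-0.4113 + 0.04518i)
|100⟩: (0.9734 - (0.19 - 0.1278i))/(2√2) = (0.277 + 0.04518i)
|101⟩: (0.9734 - (0.19 - 0.1278i))/(2√2) = (0.277 + 0.04518i)
|110⟩: (-0.9734 + (0.19 - 0.1278i))/(2√2) = (-0.277 - 0.04518i)
|111⟩: (-0.9734 + (0.19 - 0.1278i))/(2√2) = (-0.277 - 0.04518i)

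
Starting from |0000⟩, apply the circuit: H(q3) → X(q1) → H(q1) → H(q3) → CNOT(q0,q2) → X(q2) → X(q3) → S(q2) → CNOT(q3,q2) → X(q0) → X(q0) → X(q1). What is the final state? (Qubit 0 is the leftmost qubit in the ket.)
-(1/√2)i|0001⟩ + (1/√2)i|0101⟩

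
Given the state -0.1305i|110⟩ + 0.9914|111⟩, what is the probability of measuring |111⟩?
0.9829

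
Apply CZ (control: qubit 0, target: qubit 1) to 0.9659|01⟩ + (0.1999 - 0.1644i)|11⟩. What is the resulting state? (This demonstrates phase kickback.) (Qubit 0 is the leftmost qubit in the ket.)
0.9659|01⟩ + (-0.1999 + 0.1644i)|11⟩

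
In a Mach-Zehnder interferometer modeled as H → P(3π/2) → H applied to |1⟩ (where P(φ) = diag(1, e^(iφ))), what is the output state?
(1/2 + (1/2)i)|0⟩ + (1/2 - (1/2)i)|1⟩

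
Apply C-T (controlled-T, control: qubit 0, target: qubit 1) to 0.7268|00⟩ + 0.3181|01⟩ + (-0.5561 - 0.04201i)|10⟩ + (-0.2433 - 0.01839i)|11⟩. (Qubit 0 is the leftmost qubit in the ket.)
0.7268|00⟩ + 0.3181|01⟩ + (-0.5561 - 0.04201i)|10⟩ + (-0.159 - 0.185i)|11⟩

C-T leaves the control-|0⟩ kets |00⟩, |01⟩ unchanged and applies T to qubit 1 on the control-|1⟩ pair (|10⟩, |11⟩).
T = [[1, 0], [0, (1/√2 + (1/√2)i)]].
With a = amp(|10⟩) = (-0.5561 - 0.04201i) and b = amp(|11⟩) = (-0.2433 - 0.01839i):
new amp(|10⟩) = (1)·a = (-0.5561 - 0.04201i)
new amp(|11⟩) = (1/√2 + (1/√2)i)·b = (-0.159 - 0.185i)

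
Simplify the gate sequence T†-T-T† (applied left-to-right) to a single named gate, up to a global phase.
T†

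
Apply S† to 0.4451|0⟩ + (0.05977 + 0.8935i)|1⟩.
0.4451|0⟩ + (0.8935 - 0.05977i)|1⟩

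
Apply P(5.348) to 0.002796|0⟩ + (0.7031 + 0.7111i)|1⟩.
0.002796|0⟩ + (0.9896 - 0.1436i)|1⟩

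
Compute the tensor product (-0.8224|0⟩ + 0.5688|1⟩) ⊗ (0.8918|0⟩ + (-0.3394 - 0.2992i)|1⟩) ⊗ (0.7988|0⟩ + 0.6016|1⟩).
-0.5859|000⟩ - 0.4412|001⟩ + (0.223 + 0.1966i)|010⟩ + (0.1679 + 0.148i)|011⟩ + 0.4052|100⟩ + 0.3052|101⟩ + (-0.1542 - 0.1359i)|110⟩ + (-0.1161 - 0.1024i)|111⟩

amp(|b₁b₂…⟩) = product of the factor amplitudes for bits b₁, b₂, …; only kets whose every factor amplitude is nonzero survive.
|000⟩: (-0.8224)(0.8918)(0.7988) = -0.5859
|001⟩: (-0.8224)(0.8918)(0.6016) = -0.4412
|010⟩: (-0.8224)(-0.3394 - 0.2992i)(0.7988) = (0.223 + 0.1966i)
|011⟩: (-0.8224)(-0.3394 - 0.2992i)(0.6016) = (0.1679 + 0.148i)
|100⟩: (0.5688)(0.8918)(0.7988) = 0.4052
|101⟩: (0.5688)(0.8918)(0.6016) = 0.3052
|110⟩: (0.5688)(-0.3394 - 0.2992i)(0.7988) = (-0.1542 - 0.1359i)
|111⟩: (0.5688)(-0.3394 - 0.2992i)(0.6016) = (-0.1161 - 0.1024i)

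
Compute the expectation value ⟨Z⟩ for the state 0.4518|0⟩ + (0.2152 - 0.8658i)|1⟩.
-0.5918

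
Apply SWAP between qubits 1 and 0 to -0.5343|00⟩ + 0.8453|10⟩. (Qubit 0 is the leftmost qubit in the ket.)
-0.5343|00⟩ + 0.8453|01⟩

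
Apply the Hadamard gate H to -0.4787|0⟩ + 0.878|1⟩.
0.2823|0⟩ - 0.9593|1⟩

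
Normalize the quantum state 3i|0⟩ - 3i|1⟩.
(1/√2)i|0⟩ - (1/√2)i|1⟩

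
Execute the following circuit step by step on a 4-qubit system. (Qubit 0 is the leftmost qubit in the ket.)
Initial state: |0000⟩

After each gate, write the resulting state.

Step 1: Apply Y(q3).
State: i|0001⟩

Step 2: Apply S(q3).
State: -|0001⟩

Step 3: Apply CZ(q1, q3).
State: -|0001⟩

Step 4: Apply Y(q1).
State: -i|0101⟩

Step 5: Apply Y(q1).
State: -|0001⟩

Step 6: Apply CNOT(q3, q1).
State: -|0101⟩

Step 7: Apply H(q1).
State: -1/√2|0001⟩ + 1/√2|0101⟩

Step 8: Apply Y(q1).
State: -(1/√2)i|0001⟩ - (1/√2)i|0101⟩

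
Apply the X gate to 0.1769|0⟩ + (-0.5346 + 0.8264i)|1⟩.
(-0.5346 + 0.8264i)|0⟩ + 0.1769|1⟩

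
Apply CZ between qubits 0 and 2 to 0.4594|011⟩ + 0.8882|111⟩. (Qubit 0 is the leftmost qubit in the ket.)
0.4594|011⟩ - 0.8882|111⟩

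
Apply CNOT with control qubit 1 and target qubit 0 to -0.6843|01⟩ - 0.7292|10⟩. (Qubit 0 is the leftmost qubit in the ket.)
-0.7292|10⟩ - 0.6843|11⟩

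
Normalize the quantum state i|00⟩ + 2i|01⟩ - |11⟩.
(1/√6)i|00⟩ + 0.8165i|01⟩ - 1/√6|11⟩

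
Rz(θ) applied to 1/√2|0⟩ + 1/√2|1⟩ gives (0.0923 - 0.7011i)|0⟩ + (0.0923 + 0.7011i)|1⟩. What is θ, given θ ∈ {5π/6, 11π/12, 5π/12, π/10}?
11π/12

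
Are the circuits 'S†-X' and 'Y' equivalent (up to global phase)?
No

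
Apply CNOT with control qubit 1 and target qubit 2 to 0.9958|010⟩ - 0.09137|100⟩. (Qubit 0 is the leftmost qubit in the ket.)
0.9958|011⟩ - 0.09137|100⟩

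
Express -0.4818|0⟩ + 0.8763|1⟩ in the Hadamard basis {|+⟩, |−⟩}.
0.279|+⟩ - 0.9603|−⟩

With |ψ⟩ = α|0⟩ + β|1⟩, the Hadamard-basis coefficients are ⟨+|ψ⟩ = (α + β)/√2 and ⟨−|ψ⟩ = (α − β)/√2.
Here α = -0.4818, β = 0.8763: (α + β)/√2 = 0.279, (α − β)/√2 = -0.9603.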